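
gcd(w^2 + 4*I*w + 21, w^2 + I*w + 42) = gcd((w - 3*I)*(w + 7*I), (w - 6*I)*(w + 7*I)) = w + 7*I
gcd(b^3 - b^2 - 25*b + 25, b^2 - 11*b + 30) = b - 5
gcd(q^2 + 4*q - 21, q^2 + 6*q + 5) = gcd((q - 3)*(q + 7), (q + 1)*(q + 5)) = 1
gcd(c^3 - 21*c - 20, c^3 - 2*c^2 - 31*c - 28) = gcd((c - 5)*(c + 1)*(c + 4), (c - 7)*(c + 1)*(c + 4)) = c^2 + 5*c + 4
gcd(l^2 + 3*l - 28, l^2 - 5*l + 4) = l - 4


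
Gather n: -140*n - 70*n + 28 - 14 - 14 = -210*n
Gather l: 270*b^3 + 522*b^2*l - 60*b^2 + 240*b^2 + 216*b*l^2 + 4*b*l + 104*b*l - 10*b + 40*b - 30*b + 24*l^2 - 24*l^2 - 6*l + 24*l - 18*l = 270*b^3 + 180*b^2 + 216*b*l^2 + l*(522*b^2 + 108*b)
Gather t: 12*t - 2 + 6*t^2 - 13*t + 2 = 6*t^2 - t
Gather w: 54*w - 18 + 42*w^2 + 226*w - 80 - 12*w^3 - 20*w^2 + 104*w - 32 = -12*w^3 + 22*w^2 + 384*w - 130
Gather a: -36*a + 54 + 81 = 135 - 36*a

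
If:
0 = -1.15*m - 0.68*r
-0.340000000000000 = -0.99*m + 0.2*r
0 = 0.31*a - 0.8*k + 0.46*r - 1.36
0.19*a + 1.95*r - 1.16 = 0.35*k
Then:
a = 24.31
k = 7.47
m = 0.26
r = -0.43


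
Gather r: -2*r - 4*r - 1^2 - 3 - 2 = -6*r - 6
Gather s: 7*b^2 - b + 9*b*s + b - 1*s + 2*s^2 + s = 7*b^2 + 9*b*s + 2*s^2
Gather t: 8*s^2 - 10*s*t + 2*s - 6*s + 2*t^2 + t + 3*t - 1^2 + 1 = 8*s^2 - 4*s + 2*t^2 + t*(4 - 10*s)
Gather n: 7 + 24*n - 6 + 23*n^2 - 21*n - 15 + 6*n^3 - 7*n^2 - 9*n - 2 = 6*n^3 + 16*n^2 - 6*n - 16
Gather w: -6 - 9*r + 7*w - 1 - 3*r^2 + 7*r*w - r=-3*r^2 - 10*r + w*(7*r + 7) - 7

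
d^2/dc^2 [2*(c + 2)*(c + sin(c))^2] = -4*(c + 2)*(c + sin(c))*sin(c) + 4*(c + 2)*(cos(c) + 1)^2 + 8*(c + sin(c))*(cos(c) + 1)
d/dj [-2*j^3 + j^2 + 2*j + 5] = -6*j^2 + 2*j + 2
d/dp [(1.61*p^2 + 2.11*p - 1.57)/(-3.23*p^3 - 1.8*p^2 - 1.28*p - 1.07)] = (5.2003*p^4 + 13.6306*p^3 - 13.4761*p^2 - 9.0974*p - 4.2673)/(10.4329*p^6 + 11.628*p^5 + 11.5088*p^4 + 11.5202*p^3 + 5.4904*p^2 + 2.7392*p + 1.1449)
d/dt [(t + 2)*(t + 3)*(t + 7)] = 3*t^2 + 24*t + 41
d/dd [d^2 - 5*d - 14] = 2*d - 5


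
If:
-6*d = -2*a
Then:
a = 3*d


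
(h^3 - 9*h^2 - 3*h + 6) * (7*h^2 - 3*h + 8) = 7*h^5 - 66*h^4 + 14*h^3 - 21*h^2 - 42*h + 48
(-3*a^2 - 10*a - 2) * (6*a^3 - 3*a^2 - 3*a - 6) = -18*a^5 - 51*a^4 + 27*a^3 + 54*a^2 + 66*a + 12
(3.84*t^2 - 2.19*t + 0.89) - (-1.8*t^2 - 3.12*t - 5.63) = 5.64*t^2 + 0.93*t + 6.52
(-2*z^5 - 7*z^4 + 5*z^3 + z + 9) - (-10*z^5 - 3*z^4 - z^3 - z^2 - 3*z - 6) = 8*z^5 - 4*z^4 + 6*z^3 + z^2 + 4*z + 15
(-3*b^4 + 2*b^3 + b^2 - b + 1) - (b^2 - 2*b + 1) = -3*b^4 + 2*b^3 + b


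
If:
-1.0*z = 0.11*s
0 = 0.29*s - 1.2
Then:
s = 4.14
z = -0.46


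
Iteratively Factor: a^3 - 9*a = (a - 3)*(a^2 + 3*a) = a*(a - 3)*(a + 3)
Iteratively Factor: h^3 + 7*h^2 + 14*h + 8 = (h + 1)*(h^2 + 6*h + 8) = (h + 1)*(h + 2)*(h + 4)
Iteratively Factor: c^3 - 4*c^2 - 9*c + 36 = (c - 4)*(c^2 - 9) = (c - 4)*(c - 3)*(c + 3)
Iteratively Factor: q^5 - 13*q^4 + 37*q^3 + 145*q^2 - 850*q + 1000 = (q - 2)*(q^4 - 11*q^3 + 15*q^2 + 175*q - 500) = (q - 5)*(q - 2)*(q^3 - 6*q^2 - 15*q + 100) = (q - 5)^2*(q - 2)*(q^2 - q - 20) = (q - 5)^2*(q - 2)*(q + 4)*(q - 5)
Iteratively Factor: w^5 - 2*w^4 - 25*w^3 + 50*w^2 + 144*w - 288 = (w - 4)*(w^4 + 2*w^3 - 17*w^2 - 18*w + 72) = (w - 4)*(w - 3)*(w^3 + 5*w^2 - 2*w - 24) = (w - 4)*(w - 3)*(w + 3)*(w^2 + 2*w - 8) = (w - 4)*(w - 3)*(w - 2)*(w + 3)*(w + 4)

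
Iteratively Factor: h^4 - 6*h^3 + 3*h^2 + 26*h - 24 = (h + 2)*(h^3 - 8*h^2 + 19*h - 12) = (h - 3)*(h + 2)*(h^2 - 5*h + 4) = (h - 4)*(h - 3)*(h + 2)*(h - 1)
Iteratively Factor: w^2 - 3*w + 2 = (w - 1)*(w - 2)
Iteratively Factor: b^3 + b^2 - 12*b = (b + 4)*(b^2 - 3*b) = b*(b + 4)*(b - 3)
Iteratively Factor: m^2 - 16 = (m - 4)*(m + 4)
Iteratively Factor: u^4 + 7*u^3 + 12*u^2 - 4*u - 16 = (u + 2)*(u^3 + 5*u^2 + 2*u - 8) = (u + 2)^2*(u^2 + 3*u - 4) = (u - 1)*(u + 2)^2*(u + 4)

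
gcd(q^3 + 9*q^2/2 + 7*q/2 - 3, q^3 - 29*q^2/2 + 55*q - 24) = q - 1/2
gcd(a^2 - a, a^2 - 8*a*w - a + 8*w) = a - 1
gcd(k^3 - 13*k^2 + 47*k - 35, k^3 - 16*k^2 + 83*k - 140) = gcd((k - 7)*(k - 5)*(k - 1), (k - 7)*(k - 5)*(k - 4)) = k^2 - 12*k + 35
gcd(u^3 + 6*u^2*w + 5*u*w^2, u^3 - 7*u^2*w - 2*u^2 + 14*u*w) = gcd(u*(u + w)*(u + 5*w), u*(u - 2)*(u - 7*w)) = u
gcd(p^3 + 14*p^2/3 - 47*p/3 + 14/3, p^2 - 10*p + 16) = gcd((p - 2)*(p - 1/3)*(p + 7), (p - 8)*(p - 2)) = p - 2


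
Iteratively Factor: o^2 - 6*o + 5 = (o - 5)*(o - 1)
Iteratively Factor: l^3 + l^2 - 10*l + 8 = (l - 1)*(l^2 + 2*l - 8) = (l - 1)*(l + 4)*(l - 2)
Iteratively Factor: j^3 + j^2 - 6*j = (j - 2)*(j^2 + 3*j) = (j - 2)*(j + 3)*(j)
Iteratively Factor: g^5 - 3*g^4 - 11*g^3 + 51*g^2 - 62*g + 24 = (g + 4)*(g^4 - 7*g^3 + 17*g^2 - 17*g + 6) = (g - 3)*(g + 4)*(g^3 - 4*g^2 + 5*g - 2) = (g - 3)*(g - 1)*(g + 4)*(g^2 - 3*g + 2) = (g - 3)*(g - 1)^2*(g + 4)*(g - 2)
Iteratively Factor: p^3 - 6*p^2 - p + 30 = (p - 5)*(p^2 - p - 6) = (p - 5)*(p + 2)*(p - 3)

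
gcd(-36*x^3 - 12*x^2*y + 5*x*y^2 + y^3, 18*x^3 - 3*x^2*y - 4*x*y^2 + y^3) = 6*x^2 + x*y - y^2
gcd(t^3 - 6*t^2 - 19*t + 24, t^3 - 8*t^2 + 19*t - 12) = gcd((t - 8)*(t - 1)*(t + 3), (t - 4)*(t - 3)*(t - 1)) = t - 1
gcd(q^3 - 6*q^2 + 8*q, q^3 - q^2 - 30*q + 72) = q - 4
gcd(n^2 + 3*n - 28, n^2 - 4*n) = n - 4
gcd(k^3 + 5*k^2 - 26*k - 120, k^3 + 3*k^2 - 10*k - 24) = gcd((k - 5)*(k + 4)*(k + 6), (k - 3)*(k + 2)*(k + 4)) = k + 4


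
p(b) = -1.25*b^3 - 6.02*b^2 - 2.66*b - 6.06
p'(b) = -3.75*b^2 - 12.04*b - 2.66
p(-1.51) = -11.47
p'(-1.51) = 6.97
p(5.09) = -340.41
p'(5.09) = -161.10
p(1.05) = -16.94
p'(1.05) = -19.44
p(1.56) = -29.61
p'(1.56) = -30.57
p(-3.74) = -14.92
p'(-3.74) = -10.08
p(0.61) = -10.21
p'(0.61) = -11.40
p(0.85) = -13.44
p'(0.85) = -15.60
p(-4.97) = 11.92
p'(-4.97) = -35.45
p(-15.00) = 2898.09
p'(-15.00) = -665.81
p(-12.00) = 1318.98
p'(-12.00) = -398.18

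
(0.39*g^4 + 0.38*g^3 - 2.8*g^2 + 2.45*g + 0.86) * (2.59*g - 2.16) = 1.0101*g^5 + 0.1418*g^4 - 8.0728*g^3 + 12.3935*g^2 - 3.0646*g - 1.8576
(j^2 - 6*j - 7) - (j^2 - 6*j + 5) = -12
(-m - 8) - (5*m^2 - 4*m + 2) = -5*m^2 + 3*m - 10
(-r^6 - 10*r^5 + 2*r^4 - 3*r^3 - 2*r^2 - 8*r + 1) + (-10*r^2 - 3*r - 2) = -r^6 - 10*r^5 + 2*r^4 - 3*r^3 - 12*r^2 - 11*r - 1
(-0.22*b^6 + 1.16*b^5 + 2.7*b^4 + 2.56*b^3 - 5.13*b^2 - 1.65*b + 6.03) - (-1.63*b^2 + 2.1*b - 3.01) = -0.22*b^6 + 1.16*b^5 + 2.7*b^4 + 2.56*b^3 - 3.5*b^2 - 3.75*b + 9.04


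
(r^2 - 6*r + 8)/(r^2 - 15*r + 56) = (r^2 - 6*r + 8)/(r^2 - 15*r + 56)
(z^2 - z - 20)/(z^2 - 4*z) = (z^2 - z - 20)/(z*(z - 4))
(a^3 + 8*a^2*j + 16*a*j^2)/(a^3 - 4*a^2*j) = (a^2 + 8*a*j + 16*j^2)/(a*(a - 4*j))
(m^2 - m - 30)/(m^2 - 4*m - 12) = (m + 5)/(m + 2)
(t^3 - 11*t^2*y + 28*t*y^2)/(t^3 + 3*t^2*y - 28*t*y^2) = (t - 7*y)/(t + 7*y)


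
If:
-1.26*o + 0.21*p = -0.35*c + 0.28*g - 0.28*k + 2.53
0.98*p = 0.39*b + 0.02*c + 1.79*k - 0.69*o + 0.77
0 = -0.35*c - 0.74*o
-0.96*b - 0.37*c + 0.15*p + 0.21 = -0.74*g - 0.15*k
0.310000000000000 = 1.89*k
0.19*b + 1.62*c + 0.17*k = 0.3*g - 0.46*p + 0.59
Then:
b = -8.26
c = -0.02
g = -10.59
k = 0.16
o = 0.01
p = -2.21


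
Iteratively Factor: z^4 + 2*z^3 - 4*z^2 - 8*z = (z + 2)*(z^3 - 4*z) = (z + 2)^2*(z^2 - 2*z) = (z - 2)*(z + 2)^2*(z)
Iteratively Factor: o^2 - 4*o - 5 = (o - 5)*(o + 1)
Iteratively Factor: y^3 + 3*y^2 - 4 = (y + 2)*(y^2 + y - 2) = (y - 1)*(y + 2)*(y + 2)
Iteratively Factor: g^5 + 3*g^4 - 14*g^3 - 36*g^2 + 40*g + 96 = (g - 2)*(g^4 + 5*g^3 - 4*g^2 - 44*g - 48) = (g - 2)*(g + 2)*(g^3 + 3*g^2 - 10*g - 24) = (g - 2)*(g + 2)^2*(g^2 + g - 12) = (g - 3)*(g - 2)*(g + 2)^2*(g + 4)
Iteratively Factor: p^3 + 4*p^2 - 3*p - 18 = (p + 3)*(p^2 + p - 6) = (p + 3)^2*(p - 2)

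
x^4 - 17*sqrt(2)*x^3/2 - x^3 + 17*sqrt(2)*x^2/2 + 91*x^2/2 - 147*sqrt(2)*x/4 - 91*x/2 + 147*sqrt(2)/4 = (x - 1)*(x - 7*sqrt(2)/2)^2*(x - 3*sqrt(2)/2)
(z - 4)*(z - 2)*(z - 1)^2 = z^4 - 8*z^3 + 21*z^2 - 22*z + 8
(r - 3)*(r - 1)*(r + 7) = r^3 + 3*r^2 - 25*r + 21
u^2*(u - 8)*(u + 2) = u^4 - 6*u^3 - 16*u^2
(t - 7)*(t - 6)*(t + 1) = t^3 - 12*t^2 + 29*t + 42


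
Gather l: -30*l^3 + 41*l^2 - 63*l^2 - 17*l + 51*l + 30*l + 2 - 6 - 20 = -30*l^3 - 22*l^2 + 64*l - 24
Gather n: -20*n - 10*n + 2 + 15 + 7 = 24 - 30*n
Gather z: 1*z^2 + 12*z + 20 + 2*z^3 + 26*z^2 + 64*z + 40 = 2*z^3 + 27*z^2 + 76*z + 60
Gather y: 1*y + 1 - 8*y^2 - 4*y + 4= -8*y^2 - 3*y + 5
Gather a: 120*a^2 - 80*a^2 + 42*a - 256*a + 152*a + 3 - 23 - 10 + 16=40*a^2 - 62*a - 14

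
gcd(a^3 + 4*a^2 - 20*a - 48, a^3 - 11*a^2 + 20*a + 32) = a - 4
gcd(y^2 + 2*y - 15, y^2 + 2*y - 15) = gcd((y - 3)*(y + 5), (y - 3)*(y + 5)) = y^2 + 2*y - 15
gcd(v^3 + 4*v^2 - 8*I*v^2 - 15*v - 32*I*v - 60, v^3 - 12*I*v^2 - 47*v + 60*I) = v^2 - 8*I*v - 15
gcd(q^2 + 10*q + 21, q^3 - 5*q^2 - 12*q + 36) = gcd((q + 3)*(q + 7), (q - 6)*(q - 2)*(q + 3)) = q + 3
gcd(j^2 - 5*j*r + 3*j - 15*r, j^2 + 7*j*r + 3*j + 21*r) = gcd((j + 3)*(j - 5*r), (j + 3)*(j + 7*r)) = j + 3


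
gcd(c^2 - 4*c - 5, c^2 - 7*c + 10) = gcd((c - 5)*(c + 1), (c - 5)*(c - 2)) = c - 5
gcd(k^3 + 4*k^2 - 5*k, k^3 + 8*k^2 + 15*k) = k^2 + 5*k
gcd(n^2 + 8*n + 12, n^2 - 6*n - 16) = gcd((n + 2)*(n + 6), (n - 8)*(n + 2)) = n + 2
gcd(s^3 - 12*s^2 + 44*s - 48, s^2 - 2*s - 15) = 1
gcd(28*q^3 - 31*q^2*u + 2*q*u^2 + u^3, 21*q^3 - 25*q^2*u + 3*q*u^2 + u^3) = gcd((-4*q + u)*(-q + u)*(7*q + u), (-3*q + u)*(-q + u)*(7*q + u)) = 7*q^2 - 6*q*u - u^2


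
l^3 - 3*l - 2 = (l - 2)*(l + 1)^2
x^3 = x^3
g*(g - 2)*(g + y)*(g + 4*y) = g^4 + 5*g^3*y - 2*g^3 + 4*g^2*y^2 - 10*g^2*y - 8*g*y^2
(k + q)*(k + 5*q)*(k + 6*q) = k^3 + 12*k^2*q + 41*k*q^2 + 30*q^3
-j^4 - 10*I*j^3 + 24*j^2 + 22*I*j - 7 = (j + I)*(j + 7*I)*(-I*j + 1)^2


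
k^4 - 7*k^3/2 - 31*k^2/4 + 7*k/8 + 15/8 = (k - 5)*(k - 1/2)*(k + 1/2)*(k + 3/2)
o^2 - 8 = (o - 2*sqrt(2))*(o + 2*sqrt(2))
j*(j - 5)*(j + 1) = j^3 - 4*j^2 - 5*j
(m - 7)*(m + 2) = m^2 - 5*m - 14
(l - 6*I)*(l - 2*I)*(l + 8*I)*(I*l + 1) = I*l^4 + l^3 + 52*I*l^2 + 148*l - 96*I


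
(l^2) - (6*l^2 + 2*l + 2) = -5*l^2 - 2*l - 2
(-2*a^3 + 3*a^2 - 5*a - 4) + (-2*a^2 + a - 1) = -2*a^3 + a^2 - 4*a - 5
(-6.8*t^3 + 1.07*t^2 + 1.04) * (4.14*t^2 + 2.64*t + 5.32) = -28.152*t^5 - 13.5222*t^4 - 33.3512*t^3 + 9.998*t^2 + 2.7456*t + 5.5328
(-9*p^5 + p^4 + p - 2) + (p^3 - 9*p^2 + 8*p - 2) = -9*p^5 + p^4 + p^3 - 9*p^2 + 9*p - 4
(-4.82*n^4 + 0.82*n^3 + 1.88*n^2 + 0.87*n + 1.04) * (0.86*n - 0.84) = -4.1452*n^5 + 4.754*n^4 + 0.928*n^3 - 0.831*n^2 + 0.1636*n - 0.8736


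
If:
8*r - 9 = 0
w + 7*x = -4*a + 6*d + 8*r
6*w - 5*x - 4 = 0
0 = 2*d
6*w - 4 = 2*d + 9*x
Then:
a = 25/12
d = 0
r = 9/8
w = 2/3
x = 0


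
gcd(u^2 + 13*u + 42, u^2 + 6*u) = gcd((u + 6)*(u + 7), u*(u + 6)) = u + 6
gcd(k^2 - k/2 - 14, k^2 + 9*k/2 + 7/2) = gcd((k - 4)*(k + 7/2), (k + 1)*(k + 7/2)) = k + 7/2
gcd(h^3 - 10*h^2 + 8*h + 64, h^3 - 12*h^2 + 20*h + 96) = h^2 - 6*h - 16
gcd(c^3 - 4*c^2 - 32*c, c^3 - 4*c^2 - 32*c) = c^3 - 4*c^2 - 32*c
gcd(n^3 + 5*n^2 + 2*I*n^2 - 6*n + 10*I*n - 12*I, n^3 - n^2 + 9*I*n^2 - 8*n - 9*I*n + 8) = n - 1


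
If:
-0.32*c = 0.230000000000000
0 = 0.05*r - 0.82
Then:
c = -0.72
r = 16.40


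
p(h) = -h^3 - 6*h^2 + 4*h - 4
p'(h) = -3*h^2 - 12*h + 4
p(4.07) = -154.53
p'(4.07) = -94.53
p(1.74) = -20.47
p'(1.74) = -25.96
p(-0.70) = -9.40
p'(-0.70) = 10.93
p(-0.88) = -11.48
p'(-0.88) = 12.24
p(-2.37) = -33.87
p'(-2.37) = 15.59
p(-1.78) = -24.49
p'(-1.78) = 15.85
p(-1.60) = -21.66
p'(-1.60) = 15.52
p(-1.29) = -17.00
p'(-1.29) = 14.49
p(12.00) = -2548.00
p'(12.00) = -572.00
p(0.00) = -4.00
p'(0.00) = 4.00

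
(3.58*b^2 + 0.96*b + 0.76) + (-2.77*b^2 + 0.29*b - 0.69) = 0.81*b^2 + 1.25*b + 0.0700000000000001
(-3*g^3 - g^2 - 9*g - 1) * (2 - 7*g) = 21*g^4 + g^3 + 61*g^2 - 11*g - 2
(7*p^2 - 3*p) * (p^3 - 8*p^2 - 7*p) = 7*p^5 - 59*p^4 - 25*p^3 + 21*p^2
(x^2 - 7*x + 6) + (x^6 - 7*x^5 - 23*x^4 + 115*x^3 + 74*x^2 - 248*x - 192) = x^6 - 7*x^5 - 23*x^4 + 115*x^3 + 75*x^2 - 255*x - 186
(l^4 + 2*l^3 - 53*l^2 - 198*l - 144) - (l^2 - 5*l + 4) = l^4 + 2*l^3 - 54*l^2 - 193*l - 148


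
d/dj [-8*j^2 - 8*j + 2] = -16*j - 8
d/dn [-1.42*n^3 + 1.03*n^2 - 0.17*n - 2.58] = -4.26*n^2 + 2.06*n - 0.17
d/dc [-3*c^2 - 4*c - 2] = -6*c - 4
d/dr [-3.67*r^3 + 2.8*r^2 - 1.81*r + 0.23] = -11.01*r^2 + 5.6*r - 1.81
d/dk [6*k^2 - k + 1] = 12*k - 1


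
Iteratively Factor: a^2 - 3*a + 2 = (a - 1)*(a - 2)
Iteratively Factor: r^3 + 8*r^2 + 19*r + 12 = (r + 3)*(r^2 + 5*r + 4) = (r + 3)*(r + 4)*(r + 1)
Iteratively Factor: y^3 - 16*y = (y - 4)*(y^2 + 4*y) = y*(y - 4)*(y + 4)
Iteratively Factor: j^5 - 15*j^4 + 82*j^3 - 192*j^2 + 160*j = (j - 4)*(j^4 - 11*j^3 + 38*j^2 - 40*j) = (j - 4)^2*(j^3 - 7*j^2 + 10*j) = j*(j - 4)^2*(j^2 - 7*j + 10) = j*(j - 5)*(j - 4)^2*(j - 2)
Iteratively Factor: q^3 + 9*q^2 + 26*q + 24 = (q + 2)*(q^2 + 7*q + 12) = (q + 2)*(q + 4)*(q + 3)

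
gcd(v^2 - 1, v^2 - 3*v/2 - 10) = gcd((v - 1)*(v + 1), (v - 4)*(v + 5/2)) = 1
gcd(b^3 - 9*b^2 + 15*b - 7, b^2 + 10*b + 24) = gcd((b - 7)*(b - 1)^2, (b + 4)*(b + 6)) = 1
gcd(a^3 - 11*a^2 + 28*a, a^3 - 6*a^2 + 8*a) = a^2 - 4*a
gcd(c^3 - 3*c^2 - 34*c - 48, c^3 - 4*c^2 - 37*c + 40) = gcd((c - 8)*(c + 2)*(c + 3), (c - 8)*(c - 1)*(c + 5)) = c - 8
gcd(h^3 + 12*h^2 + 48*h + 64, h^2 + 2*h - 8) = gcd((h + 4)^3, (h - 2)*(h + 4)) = h + 4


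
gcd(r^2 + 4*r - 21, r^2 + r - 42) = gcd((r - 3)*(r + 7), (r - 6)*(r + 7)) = r + 7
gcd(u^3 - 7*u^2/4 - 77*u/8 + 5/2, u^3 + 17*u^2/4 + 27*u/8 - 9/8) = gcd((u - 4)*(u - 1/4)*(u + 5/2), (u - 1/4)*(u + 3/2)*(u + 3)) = u - 1/4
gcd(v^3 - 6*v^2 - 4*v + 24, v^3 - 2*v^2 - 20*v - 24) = v^2 - 4*v - 12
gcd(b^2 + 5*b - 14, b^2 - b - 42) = 1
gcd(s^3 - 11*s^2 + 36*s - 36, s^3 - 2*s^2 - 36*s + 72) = s^2 - 8*s + 12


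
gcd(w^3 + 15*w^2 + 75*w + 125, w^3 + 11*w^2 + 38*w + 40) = w + 5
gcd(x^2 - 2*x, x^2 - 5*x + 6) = x - 2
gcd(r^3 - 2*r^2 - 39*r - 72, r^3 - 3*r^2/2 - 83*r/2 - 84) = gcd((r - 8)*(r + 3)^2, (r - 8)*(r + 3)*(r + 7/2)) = r^2 - 5*r - 24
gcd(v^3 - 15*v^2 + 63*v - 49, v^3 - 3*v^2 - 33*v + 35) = v^2 - 8*v + 7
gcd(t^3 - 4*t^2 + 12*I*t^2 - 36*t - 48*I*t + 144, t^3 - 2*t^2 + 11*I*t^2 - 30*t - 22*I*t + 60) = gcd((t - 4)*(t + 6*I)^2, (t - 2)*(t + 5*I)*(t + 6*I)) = t + 6*I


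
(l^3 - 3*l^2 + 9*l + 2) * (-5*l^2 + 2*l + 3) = -5*l^5 + 17*l^4 - 48*l^3 - l^2 + 31*l + 6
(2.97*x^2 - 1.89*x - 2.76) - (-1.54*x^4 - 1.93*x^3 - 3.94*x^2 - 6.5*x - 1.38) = 1.54*x^4 + 1.93*x^3 + 6.91*x^2 + 4.61*x - 1.38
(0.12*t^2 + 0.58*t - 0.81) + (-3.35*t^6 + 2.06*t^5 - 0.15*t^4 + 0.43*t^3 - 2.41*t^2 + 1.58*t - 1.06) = -3.35*t^6 + 2.06*t^5 - 0.15*t^4 + 0.43*t^3 - 2.29*t^2 + 2.16*t - 1.87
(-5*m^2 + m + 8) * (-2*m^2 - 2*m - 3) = 10*m^4 + 8*m^3 - 3*m^2 - 19*m - 24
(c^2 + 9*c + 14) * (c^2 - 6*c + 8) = c^4 + 3*c^3 - 32*c^2 - 12*c + 112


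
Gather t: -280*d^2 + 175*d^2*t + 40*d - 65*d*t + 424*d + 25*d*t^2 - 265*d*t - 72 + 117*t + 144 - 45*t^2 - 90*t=-280*d^2 + 464*d + t^2*(25*d - 45) + t*(175*d^2 - 330*d + 27) + 72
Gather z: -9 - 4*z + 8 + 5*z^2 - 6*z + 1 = 5*z^2 - 10*z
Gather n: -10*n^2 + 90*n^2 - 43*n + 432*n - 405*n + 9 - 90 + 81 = 80*n^2 - 16*n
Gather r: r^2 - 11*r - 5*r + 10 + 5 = r^2 - 16*r + 15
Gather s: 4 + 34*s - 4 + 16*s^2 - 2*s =16*s^2 + 32*s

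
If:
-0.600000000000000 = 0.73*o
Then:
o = -0.82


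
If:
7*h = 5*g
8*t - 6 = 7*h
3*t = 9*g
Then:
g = 6/19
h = 30/133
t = 18/19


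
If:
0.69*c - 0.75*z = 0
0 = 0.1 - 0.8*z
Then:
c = 0.14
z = 0.12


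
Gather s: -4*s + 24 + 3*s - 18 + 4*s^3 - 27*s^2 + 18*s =4*s^3 - 27*s^2 + 17*s + 6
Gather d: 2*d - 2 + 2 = 2*d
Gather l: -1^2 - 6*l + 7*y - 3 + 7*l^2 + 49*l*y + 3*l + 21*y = 7*l^2 + l*(49*y - 3) + 28*y - 4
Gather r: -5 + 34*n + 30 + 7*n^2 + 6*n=7*n^2 + 40*n + 25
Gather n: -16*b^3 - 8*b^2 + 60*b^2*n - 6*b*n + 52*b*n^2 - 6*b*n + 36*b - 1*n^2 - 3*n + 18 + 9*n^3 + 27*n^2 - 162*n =-16*b^3 - 8*b^2 + 36*b + 9*n^3 + n^2*(52*b + 26) + n*(60*b^2 - 12*b - 165) + 18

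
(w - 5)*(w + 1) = w^2 - 4*w - 5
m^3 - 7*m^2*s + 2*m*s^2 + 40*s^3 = (m - 5*s)*(m - 4*s)*(m + 2*s)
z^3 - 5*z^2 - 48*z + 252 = (z - 6)^2*(z + 7)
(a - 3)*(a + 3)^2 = a^3 + 3*a^2 - 9*a - 27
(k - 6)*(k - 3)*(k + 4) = k^3 - 5*k^2 - 18*k + 72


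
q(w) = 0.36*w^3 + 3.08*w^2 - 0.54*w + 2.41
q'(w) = 1.08*w^2 + 6.16*w - 0.54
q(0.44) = 2.80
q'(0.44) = 2.38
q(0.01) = 2.40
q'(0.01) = -0.48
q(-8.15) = 16.51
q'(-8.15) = 20.99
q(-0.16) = 2.57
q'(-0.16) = -1.50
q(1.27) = 7.43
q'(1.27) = 9.03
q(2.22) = 20.33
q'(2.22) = 18.46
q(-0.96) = 5.45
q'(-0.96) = -5.46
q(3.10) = 41.06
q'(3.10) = 28.93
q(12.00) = 1061.53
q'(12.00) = 228.90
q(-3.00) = 22.03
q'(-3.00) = -9.30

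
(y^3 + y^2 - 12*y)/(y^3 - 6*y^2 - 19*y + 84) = y/(y - 7)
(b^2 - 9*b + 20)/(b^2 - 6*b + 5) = (b - 4)/(b - 1)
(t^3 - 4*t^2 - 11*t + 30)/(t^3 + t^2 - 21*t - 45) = (t - 2)/(t + 3)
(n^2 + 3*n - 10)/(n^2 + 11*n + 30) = (n - 2)/(n + 6)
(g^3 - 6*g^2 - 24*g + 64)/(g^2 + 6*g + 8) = (g^2 - 10*g + 16)/(g + 2)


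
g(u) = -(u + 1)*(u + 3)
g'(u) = -2*u - 4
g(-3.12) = -0.25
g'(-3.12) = 2.24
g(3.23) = -26.35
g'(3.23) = -10.46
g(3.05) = -24.50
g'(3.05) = -10.10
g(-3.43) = -1.04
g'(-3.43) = 2.86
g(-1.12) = 0.23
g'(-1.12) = -1.76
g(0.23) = -3.97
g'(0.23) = -4.46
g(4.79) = -45.10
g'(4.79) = -13.58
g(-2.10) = 0.99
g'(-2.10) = 0.20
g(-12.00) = -99.00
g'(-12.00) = 20.00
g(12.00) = -195.00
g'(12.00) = -28.00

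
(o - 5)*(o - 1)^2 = o^3 - 7*o^2 + 11*o - 5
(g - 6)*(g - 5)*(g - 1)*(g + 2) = g^4 - 10*g^3 + 17*g^2 + 52*g - 60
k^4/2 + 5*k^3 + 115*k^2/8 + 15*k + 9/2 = (k/2 + 1)*(k + 1/2)*(k + 3/2)*(k + 6)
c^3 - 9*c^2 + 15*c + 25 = (c - 5)^2*(c + 1)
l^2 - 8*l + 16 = (l - 4)^2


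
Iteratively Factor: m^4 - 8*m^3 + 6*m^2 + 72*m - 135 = (m + 3)*(m^3 - 11*m^2 + 39*m - 45) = (m - 5)*(m + 3)*(m^2 - 6*m + 9) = (m - 5)*(m - 3)*(m + 3)*(m - 3)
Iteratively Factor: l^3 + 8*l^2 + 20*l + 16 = (l + 2)*(l^2 + 6*l + 8) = (l + 2)^2*(l + 4)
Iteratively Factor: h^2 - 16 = (h - 4)*(h + 4)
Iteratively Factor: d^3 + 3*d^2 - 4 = (d - 1)*(d^2 + 4*d + 4) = (d - 1)*(d + 2)*(d + 2)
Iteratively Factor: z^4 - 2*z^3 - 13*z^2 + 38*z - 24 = (z - 2)*(z^3 - 13*z + 12) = (z - 2)*(z + 4)*(z^2 - 4*z + 3) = (z - 2)*(z - 1)*(z + 4)*(z - 3)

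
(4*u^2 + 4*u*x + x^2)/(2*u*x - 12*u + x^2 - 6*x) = (2*u + x)/(x - 6)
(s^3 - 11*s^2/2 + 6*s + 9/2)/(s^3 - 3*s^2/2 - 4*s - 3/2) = (s - 3)/(s + 1)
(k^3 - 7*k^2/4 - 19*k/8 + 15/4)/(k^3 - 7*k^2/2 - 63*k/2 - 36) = (4*k^2 - 13*k + 10)/(4*(k^2 - 5*k - 24))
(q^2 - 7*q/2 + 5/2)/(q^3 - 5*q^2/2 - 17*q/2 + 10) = (2*q - 5)/(2*q^2 - 3*q - 20)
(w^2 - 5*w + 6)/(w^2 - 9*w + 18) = (w - 2)/(w - 6)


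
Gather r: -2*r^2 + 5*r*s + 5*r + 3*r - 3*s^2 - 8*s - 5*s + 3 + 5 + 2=-2*r^2 + r*(5*s + 8) - 3*s^2 - 13*s + 10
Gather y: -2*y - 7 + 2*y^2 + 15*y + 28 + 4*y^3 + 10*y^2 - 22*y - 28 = 4*y^3 + 12*y^2 - 9*y - 7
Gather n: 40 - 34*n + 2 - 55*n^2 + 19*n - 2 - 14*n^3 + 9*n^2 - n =-14*n^3 - 46*n^2 - 16*n + 40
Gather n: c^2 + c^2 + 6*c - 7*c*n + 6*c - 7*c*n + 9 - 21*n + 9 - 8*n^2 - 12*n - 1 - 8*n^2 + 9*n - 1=2*c^2 + 12*c - 16*n^2 + n*(-14*c - 24) + 16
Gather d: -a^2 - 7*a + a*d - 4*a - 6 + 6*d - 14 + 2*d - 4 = -a^2 - 11*a + d*(a + 8) - 24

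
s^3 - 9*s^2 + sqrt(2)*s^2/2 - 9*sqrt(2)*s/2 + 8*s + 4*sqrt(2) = (s - 8)*(s - 1)*(s + sqrt(2)/2)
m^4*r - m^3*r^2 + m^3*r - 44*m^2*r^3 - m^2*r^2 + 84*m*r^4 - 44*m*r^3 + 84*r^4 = (m - 6*r)*(m - 2*r)*(m + 7*r)*(m*r + r)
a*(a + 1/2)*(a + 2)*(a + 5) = a^4 + 15*a^3/2 + 27*a^2/2 + 5*a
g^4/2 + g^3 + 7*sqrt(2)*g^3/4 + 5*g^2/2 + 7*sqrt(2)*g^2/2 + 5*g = g*(g/2 + 1)*(g + sqrt(2))*(g + 5*sqrt(2)/2)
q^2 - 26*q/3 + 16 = (q - 6)*(q - 8/3)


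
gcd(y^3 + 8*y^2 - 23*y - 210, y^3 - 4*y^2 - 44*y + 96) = y + 6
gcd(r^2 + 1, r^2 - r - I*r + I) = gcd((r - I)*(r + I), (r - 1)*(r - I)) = r - I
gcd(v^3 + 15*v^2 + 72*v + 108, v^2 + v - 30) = v + 6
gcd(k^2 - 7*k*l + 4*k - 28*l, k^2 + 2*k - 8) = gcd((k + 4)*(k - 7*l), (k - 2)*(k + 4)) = k + 4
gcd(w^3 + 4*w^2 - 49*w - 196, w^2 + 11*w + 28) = w^2 + 11*w + 28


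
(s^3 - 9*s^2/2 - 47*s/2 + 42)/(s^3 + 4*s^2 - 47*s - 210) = (s^2 + 5*s/2 - 6)/(s^2 + 11*s + 30)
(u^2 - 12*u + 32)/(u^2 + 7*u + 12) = (u^2 - 12*u + 32)/(u^2 + 7*u + 12)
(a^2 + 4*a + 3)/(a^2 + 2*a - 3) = (a + 1)/(a - 1)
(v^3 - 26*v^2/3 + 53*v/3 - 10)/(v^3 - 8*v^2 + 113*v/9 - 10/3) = 3*(v - 1)/(3*v - 1)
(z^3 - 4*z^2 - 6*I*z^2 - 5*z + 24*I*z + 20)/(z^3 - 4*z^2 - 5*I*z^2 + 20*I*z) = (z - I)/z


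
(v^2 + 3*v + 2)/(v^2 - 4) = (v + 1)/(v - 2)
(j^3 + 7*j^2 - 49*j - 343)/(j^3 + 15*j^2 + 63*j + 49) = (j - 7)/(j + 1)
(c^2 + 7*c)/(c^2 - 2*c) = (c + 7)/(c - 2)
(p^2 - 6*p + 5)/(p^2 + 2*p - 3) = (p - 5)/(p + 3)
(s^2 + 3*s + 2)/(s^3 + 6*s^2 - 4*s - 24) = (s + 1)/(s^2 + 4*s - 12)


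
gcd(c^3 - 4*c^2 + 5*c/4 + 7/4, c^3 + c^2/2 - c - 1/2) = c^2 - c/2 - 1/2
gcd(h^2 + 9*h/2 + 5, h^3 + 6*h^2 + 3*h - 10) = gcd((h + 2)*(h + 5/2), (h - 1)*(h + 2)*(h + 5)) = h + 2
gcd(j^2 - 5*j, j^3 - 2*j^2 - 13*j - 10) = j - 5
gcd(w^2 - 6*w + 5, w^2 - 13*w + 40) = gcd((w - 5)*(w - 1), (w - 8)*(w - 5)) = w - 5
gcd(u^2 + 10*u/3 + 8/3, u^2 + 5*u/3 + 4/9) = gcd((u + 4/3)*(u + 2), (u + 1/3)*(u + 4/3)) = u + 4/3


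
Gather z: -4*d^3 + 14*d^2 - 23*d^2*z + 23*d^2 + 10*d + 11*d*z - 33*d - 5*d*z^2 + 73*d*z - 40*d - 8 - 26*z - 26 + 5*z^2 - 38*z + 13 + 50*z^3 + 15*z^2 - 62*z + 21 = -4*d^3 + 37*d^2 - 63*d + 50*z^3 + z^2*(20 - 5*d) + z*(-23*d^2 + 84*d - 126)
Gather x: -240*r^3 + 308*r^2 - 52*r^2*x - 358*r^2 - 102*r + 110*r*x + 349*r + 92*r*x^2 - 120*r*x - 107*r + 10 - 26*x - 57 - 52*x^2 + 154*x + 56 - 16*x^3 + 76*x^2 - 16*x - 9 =-240*r^3 - 50*r^2 + 140*r - 16*x^3 + x^2*(92*r + 24) + x*(-52*r^2 - 10*r + 112)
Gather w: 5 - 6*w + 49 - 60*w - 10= 44 - 66*w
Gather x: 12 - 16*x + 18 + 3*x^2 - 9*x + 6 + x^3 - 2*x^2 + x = x^3 + x^2 - 24*x + 36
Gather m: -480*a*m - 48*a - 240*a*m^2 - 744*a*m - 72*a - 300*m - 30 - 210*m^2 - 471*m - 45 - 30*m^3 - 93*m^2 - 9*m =-120*a - 30*m^3 + m^2*(-240*a - 303) + m*(-1224*a - 780) - 75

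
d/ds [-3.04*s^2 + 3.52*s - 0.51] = 3.52 - 6.08*s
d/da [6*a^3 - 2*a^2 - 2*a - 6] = 18*a^2 - 4*a - 2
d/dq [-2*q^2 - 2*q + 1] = -4*q - 2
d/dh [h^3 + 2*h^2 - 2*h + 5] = 3*h^2 + 4*h - 2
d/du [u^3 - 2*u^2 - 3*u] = 3*u^2 - 4*u - 3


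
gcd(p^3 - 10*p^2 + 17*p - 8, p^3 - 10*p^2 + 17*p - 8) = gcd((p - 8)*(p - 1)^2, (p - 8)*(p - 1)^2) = p^3 - 10*p^2 + 17*p - 8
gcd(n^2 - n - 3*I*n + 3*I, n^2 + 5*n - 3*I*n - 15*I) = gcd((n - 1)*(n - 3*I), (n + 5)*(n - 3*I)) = n - 3*I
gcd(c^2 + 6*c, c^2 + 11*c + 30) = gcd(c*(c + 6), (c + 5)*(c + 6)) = c + 6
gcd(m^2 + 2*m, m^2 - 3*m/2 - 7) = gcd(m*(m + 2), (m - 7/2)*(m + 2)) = m + 2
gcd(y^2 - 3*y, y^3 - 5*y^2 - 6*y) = y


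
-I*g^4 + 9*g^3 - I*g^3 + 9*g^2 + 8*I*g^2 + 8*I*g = g*(g + I)*(g + 8*I)*(-I*g - I)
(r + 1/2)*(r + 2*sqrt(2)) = r^2 + r/2 + 2*sqrt(2)*r + sqrt(2)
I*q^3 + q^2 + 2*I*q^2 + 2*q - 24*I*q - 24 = (q - 4)*(q + 6)*(I*q + 1)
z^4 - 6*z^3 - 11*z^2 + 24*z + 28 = (z - 7)*(z - 2)*(z + 1)*(z + 2)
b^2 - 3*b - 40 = (b - 8)*(b + 5)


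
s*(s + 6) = s^2 + 6*s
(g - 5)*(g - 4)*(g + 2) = g^3 - 7*g^2 + 2*g + 40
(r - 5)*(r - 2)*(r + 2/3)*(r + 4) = r^4 - 7*r^3/3 - 20*r^2 + 28*r + 80/3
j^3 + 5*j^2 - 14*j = j*(j - 2)*(j + 7)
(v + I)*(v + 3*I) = v^2 + 4*I*v - 3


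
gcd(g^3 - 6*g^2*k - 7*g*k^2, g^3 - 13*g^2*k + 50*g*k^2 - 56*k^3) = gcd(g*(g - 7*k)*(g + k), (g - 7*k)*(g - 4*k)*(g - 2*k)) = g - 7*k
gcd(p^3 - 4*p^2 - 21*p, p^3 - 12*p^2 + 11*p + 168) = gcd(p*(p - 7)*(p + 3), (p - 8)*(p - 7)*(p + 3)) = p^2 - 4*p - 21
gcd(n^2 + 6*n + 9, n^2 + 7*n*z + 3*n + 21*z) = n + 3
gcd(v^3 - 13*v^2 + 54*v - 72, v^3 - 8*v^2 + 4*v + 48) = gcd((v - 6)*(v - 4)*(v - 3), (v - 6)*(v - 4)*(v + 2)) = v^2 - 10*v + 24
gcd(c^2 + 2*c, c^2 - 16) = 1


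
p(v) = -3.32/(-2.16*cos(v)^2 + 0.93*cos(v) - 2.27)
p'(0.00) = 0.00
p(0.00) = 0.95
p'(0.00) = 0.00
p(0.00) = 0.95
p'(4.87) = 0.17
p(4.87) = 1.52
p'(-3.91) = -0.57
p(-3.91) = 0.82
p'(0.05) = 0.05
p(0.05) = 0.95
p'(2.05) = -0.86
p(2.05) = 1.05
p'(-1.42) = 0.19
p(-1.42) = 1.52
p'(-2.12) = 0.81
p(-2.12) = 0.99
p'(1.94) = -0.92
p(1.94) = 1.15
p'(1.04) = 0.65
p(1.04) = 1.41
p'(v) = -3.32*(-4.32*sin(v)*cos(v) + 0.93*sin(v))/(-2.16*cos(v)^2 + 0.93*cos(v) - 2.27)^2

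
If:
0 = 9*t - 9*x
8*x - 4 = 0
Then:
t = 1/2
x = 1/2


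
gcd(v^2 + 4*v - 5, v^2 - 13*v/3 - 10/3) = 1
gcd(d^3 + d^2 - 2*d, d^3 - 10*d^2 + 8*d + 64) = d + 2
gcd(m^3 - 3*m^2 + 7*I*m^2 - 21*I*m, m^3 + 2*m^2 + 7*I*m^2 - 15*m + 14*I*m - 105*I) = m^2 + m*(-3 + 7*I) - 21*I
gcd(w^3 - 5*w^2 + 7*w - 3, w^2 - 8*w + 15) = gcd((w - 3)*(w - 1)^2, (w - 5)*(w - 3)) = w - 3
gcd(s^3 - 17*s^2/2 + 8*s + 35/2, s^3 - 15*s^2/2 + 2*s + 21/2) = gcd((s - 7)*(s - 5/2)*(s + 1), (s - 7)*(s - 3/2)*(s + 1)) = s^2 - 6*s - 7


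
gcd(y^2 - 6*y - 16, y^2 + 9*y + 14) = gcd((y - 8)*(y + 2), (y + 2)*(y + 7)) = y + 2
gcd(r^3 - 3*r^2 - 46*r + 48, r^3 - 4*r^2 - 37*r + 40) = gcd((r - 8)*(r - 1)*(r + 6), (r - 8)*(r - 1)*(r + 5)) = r^2 - 9*r + 8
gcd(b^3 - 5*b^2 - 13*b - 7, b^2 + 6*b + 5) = b + 1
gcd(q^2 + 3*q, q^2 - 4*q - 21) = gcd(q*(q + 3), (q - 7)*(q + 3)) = q + 3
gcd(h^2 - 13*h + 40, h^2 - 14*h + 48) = h - 8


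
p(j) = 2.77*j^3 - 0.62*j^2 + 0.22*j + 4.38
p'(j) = 8.31*j^2 - 1.24*j + 0.22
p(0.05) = 4.39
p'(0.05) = 0.18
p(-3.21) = -94.34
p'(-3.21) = 89.83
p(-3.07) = -82.29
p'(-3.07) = 82.35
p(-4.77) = -311.41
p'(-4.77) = 195.21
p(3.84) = 152.93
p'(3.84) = 117.99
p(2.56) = 47.35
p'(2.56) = 51.51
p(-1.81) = -14.47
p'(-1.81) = 29.69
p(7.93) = 1348.47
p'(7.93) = 512.96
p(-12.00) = -4874.10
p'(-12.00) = 1211.74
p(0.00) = 4.38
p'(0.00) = 0.22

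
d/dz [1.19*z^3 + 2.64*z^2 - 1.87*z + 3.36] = 3.57*z^2 + 5.28*z - 1.87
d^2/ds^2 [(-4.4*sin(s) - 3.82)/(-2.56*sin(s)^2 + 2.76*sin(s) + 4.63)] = (-28.83584*sin(s)^5 - 131.227648*sin(s)^4 - 174.270464*sin(s)^3 - 3.77478400000001*sin(s)^2 + 105.463024*sin(s) + 36.300416)/(16.777216*sin(s)^6 - 54.263808*sin(s)^5 - 32.526336*sin(s)^4 + 175.257792*sin(s)^3 + 58.826928*sin(s)^2 - 177.497532*sin(s) - 99.252847)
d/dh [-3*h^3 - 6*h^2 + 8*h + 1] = -9*h^2 - 12*h + 8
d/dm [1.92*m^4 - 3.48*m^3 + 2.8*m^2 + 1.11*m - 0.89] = 7.68*m^3 - 10.44*m^2 + 5.6*m + 1.11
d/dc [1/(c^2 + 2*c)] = 2*(-c - 1)/(c^2*(c + 2)^2)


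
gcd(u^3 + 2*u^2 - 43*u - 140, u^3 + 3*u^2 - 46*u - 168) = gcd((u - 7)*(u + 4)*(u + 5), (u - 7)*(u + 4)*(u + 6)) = u^2 - 3*u - 28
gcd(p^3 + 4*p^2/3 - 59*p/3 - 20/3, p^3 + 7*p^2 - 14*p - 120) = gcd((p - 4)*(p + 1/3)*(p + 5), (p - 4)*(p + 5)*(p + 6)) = p^2 + p - 20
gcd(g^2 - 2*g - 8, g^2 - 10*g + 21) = 1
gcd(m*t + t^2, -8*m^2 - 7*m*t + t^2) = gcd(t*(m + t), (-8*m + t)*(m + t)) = m + t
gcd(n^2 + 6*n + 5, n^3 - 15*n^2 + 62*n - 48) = 1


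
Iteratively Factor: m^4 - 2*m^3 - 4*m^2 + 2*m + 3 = (m - 1)*(m^3 - m^2 - 5*m - 3) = (m - 1)*(m + 1)*(m^2 - 2*m - 3) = (m - 3)*(m - 1)*(m + 1)*(m + 1)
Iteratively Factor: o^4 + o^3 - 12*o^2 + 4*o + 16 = (o + 4)*(o^3 - 3*o^2 + 4) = (o + 1)*(o + 4)*(o^2 - 4*o + 4) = (o - 2)*(o + 1)*(o + 4)*(o - 2)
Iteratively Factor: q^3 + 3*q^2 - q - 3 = (q + 3)*(q^2 - 1) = (q + 1)*(q + 3)*(q - 1)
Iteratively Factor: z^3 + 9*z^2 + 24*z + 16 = (z + 1)*(z^2 + 8*z + 16) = (z + 1)*(z + 4)*(z + 4)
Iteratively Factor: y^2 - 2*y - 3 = (y - 3)*(y + 1)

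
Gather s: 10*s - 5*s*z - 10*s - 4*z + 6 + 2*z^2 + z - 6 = -5*s*z + 2*z^2 - 3*z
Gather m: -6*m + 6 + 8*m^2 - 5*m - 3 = 8*m^2 - 11*m + 3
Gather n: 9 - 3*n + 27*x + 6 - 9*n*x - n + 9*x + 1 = n*(-9*x - 4) + 36*x + 16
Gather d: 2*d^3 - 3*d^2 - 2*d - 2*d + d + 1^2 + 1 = 2*d^3 - 3*d^2 - 3*d + 2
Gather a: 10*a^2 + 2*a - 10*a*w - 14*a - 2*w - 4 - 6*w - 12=10*a^2 + a*(-10*w - 12) - 8*w - 16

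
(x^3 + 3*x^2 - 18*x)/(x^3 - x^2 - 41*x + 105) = x*(x + 6)/(x^2 + 2*x - 35)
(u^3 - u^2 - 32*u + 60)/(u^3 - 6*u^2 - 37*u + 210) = (u - 2)/(u - 7)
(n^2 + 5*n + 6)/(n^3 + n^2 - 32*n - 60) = (n + 3)/(n^2 - n - 30)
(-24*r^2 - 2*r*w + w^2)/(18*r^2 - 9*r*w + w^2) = (-4*r - w)/(3*r - w)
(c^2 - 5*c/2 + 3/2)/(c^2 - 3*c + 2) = (c - 3/2)/(c - 2)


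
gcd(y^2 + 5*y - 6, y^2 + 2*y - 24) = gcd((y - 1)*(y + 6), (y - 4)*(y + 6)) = y + 6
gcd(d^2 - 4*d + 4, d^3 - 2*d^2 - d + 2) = d - 2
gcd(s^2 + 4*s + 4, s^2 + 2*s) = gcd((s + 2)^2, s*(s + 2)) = s + 2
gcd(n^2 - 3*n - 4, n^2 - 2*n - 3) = n + 1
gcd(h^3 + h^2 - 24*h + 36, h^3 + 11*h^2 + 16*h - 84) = h^2 + 4*h - 12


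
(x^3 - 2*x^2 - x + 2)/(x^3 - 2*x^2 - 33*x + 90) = (x^3 - 2*x^2 - x + 2)/(x^3 - 2*x^2 - 33*x + 90)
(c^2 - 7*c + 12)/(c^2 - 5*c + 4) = (c - 3)/(c - 1)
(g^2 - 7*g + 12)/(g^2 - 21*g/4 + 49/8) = 8*(g^2 - 7*g + 12)/(8*g^2 - 42*g + 49)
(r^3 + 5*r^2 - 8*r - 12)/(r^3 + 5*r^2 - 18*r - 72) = (r^2 - r - 2)/(r^2 - r - 12)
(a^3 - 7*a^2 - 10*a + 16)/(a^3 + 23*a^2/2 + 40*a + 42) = 2*(a^2 - 9*a + 8)/(2*a^2 + 19*a + 42)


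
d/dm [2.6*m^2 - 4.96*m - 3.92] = 5.2*m - 4.96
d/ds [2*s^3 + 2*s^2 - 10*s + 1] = 6*s^2 + 4*s - 10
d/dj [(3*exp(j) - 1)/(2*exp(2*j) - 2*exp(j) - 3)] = (-6*exp(2*j) + 4*exp(j) - 11)*exp(j)/(4*exp(4*j) - 8*exp(3*j) - 8*exp(2*j) + 12*exp(j) + 9)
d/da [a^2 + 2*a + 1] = 2*a + 2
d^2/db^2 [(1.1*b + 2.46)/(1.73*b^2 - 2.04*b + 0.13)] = ((1.1*b + 2.46)*(3.46*b - 2.04)*(6.92*b - 4.08) - (11.418*b + 4.0236)*(1.73*b^2 - 2.04*b + 0.13))/(1.73*b^2 - 2.04*b + 0.13)^3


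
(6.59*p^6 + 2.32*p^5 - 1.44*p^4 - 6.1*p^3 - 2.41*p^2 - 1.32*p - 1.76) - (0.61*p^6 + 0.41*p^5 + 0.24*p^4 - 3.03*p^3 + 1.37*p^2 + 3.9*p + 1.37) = 5.98*p^6 + 1.91*p^5 - 1.68*p^4 - 3.07*p^3 - 3.78*p^2 - 5.22*p - 3.13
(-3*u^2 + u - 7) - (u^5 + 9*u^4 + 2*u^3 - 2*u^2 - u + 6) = -u^5 - 9*u^4 - 2*u^3 - u^2 + 2*u - 13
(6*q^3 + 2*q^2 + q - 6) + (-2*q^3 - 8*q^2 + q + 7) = 4*q^3 - 6*q^2 + 2*q + 1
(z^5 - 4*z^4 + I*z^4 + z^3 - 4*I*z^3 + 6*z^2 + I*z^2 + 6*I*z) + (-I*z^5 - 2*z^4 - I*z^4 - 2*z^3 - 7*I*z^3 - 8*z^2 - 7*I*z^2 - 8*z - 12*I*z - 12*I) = z^5 - I*z^5 - 6*z^4 - z^3 - 11*I*z^3 - 2*z^2 - 6*I*z^2 - 8*z - 6*I*z - 12*I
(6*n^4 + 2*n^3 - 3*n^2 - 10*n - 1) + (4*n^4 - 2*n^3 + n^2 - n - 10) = 10*n^4 - 2*n^2 - 11*n - 11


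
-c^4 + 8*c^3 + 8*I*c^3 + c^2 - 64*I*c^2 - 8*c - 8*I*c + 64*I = (c - 8)*(c - 8*I)*(I*c - I)*(I*c + I)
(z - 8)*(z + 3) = z^2 - 5*z - 24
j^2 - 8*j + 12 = (j - 6)*(j - 2)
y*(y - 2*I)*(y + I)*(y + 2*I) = y^4 + I*y^3 + 4*y^2 + 4*I*y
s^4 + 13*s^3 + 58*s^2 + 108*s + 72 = (s + 2)^2*(s + 3)*(s + 6)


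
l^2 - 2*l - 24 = (l - 6)*(l + 4)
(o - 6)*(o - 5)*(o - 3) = o^3 - 14*o^2 + 63*o - 90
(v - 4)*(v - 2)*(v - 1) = v^3 - 7*v^2 + 14*v - 8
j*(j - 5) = j^2 - 5*j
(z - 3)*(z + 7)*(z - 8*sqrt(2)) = z^3 - 8*sqrt(2)*z^2 + 4*z^2 - 32*sqrt(2)*z - 21*z + 168*sqrt(2)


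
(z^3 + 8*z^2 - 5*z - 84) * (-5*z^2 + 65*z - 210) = -5*z^5 + 25*z^4 + 335*z^3 - 1585*z^2 - 4410*z + 17640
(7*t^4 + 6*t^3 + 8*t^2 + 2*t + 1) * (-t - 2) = -7*t^5 - 20*t^4 - 20*t^3 - 18*t^2 - 5*t - 2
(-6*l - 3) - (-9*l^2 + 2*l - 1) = 9*l^2 - 8*l - 2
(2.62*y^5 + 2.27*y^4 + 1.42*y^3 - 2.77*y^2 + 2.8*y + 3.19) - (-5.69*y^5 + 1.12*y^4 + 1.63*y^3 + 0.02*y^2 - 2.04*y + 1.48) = 8.31*y^5 + 1.15*y^4 - 0.21*y^3 - 2.79*y^2 + 4.84*y + 1.71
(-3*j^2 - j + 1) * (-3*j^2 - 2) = 9*j^4 + 3*j^3 + 3*j^2 + 2*j - 2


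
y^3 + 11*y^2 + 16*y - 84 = (y - 2)*(y + 6)*(y + 7)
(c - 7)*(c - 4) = c^2 - 11*c + 28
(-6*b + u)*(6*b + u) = -36*b^2 + u^2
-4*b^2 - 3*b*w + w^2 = (-4*b + w)*(b + w)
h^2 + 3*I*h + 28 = (h - 4*I)*(h + 7*I)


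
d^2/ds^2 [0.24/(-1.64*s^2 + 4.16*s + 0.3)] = (-1.291008*s^2 + 3.274752*s + 0.24*(3.28*s - 4.16)*(6.56*s - 8.32) + 0.23616)/(-1.64*s^2 + 4.16*s + 0.3)^3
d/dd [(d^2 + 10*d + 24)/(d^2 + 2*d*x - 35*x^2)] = 2*((d + 5)*(d^2 + 2*d*x - 35*x^2) - (d + x)*(d^2 + 10*d + 24))/(d^2 + 2*d*x - 35*x^2)^2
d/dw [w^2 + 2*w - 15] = 2*w + 2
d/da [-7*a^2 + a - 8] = 1 - 14*a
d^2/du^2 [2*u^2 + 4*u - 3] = 4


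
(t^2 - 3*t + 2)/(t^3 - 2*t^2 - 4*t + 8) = (t - 1)/(t^2 - 4)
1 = 1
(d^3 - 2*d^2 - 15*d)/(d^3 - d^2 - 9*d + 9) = d*(d - 5)/(d^2 - 4*d + 3)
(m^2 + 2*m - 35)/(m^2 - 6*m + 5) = (m + 7)/(m - 1)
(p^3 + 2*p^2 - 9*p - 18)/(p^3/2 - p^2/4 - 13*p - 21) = 4*(p^2 - 9)/(2*p^2 - 5*p - 42)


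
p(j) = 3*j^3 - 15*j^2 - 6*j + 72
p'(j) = 9*j^2 - 30*j - 6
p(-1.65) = 27.59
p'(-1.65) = 68.00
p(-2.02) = -1.81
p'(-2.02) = 91.32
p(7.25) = 383.30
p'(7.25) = 249.56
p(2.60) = 7.73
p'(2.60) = -23.16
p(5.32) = 67.25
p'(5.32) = 89.12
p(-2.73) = -84.45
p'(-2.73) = 142.98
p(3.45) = -4.05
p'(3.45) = -2.38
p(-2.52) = -56.15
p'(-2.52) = 126.75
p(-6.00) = -1080.00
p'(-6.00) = 498.00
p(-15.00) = -13338.00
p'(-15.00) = 2469.00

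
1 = 1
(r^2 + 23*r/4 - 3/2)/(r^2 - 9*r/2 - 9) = (-4*r^2 - 23*r + 6)/(2*(-2*r^2 + 9*r + 18))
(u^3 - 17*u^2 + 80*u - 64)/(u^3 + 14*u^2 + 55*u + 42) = (u^3 - 17*u^2 + 80*u - 64)/(u^3 + 14*u^2 + 55*u + 42)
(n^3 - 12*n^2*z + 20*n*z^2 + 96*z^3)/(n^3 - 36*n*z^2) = (n^2 - 6*n*z - 16*z^2)/(n*(n + 6*z))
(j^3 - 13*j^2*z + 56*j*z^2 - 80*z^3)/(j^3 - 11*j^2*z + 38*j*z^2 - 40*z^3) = (-j + 4*z)/(-j + 2*z)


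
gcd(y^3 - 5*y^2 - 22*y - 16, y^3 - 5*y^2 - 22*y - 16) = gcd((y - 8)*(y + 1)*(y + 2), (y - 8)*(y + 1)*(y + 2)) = y^3 - 5*y^2 - 22*y - 16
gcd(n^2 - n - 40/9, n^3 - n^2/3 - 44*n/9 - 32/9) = n - 8/3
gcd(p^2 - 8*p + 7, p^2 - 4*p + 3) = p - 1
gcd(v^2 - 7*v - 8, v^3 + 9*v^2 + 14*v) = 1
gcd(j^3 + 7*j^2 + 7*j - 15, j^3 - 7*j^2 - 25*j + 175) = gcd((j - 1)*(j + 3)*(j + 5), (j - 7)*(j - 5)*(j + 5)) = j + 5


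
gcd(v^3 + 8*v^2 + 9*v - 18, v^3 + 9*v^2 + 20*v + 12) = v + 6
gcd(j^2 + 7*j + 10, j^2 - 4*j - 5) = 1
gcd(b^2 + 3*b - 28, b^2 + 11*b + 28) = b + 7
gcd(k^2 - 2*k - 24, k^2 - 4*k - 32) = k + 4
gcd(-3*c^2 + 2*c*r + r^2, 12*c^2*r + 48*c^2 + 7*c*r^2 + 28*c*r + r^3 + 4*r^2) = 3*c + r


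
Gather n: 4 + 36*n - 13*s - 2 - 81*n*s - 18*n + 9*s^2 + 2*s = n*(18 - 81*s) + 9*s^2 - 11*s + 2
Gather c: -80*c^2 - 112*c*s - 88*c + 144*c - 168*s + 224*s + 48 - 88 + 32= -80*c^2 + c*(56 - 112*s) + 56*s - 8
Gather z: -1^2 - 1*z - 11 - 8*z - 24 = -9*z - 36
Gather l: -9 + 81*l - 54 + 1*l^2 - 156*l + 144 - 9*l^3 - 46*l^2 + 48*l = -9*l^3 - 45*l^2 - 27*l + 81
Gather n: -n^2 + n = -n^2 + n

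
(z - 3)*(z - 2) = z^2 - 5*z + 6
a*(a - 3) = a^2 - 3*a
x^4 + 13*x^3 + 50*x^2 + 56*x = x*(x + 2)*(x + 4)*(x + 7)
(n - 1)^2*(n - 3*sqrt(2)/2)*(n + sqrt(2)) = n^4 - 2*n^3 - sqrt(2)*n^3/2 - 2*n^2 + sqrt(2)*n^2 - sqrt(2)*n/2 + 6*n - 3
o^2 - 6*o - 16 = (o - 8)*(o + 2)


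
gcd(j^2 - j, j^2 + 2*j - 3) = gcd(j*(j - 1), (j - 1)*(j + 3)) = j - 1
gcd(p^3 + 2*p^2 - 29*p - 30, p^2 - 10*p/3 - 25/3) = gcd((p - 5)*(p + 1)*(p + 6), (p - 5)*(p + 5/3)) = p - 5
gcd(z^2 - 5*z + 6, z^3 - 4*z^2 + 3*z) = z - 3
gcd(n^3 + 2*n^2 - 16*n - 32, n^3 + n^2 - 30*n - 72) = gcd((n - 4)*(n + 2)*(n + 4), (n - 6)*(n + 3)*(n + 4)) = n + 4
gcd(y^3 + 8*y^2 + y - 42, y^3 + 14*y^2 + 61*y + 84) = y^2 + 10*y + 21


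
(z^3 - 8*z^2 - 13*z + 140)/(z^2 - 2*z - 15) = (z^2 - 3*z - 28)/(z + 3)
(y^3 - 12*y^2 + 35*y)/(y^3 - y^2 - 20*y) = (y - 7)/(y + 4)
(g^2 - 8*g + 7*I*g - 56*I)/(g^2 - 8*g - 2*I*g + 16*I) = (g + 7*I)/(g - 2*I)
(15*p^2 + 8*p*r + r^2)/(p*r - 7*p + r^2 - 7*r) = (15*p^2 + 8*p*r + r^2)/(p*r - 7*p + r^2 - 7*r)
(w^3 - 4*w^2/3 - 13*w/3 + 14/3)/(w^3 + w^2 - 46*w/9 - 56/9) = 3*(w - 1)/(3*w + 4)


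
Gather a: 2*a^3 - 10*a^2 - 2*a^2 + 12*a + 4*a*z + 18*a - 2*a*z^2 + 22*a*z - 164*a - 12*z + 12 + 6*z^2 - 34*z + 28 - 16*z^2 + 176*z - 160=2*a^3 - 12*a^2 + a*(-2*z^2 + 26*z - 134) - 10*z^2 + 130*z - 120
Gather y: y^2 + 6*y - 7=y^2 + 6*y - 7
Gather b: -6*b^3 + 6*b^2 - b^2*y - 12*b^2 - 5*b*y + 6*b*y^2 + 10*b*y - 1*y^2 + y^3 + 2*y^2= -6*b^3 + b^2*(-y - 6) + b*(6*y^2 + 5*y) + y^3 + y^2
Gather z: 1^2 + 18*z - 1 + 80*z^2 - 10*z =80*z^2 + 8*z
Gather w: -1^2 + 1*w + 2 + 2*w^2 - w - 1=2*w^2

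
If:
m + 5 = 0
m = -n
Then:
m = -5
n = 5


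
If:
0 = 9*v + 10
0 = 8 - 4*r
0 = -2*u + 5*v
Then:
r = 2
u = -25/9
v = -10/9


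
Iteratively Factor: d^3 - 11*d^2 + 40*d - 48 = (d - 3)*(d^2 - 8*d + 16) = (d - 4)*(d - 3)*(d - 4)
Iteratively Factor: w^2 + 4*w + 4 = (w + 2)*(w + 2)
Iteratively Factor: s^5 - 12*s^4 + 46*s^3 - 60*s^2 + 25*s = (s - 5)*(s^4 - 7*s^3 + 11*s^2 - 5*s) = (s - 5)^2*(s^3 - 2*s^2 + s) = (s - 5)^2*(s - 1)*(s^2 - s) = (s - 5)^2*(s - 1)^2*(s)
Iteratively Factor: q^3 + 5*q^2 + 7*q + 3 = (q + 3)*(q^2 + 2*q + 1) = (q + 1)*(q + 3)*(q + 1)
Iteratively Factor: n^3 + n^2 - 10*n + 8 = (n + 4)*(n^2 - 3*n + 2) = (n - 1)*(n + 4)*(n - 2)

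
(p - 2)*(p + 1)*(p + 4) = p^3 + 3*p^2 - 6*p - 8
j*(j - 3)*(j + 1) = j^3 - 2*j^2 - 3*j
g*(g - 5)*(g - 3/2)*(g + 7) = g^4 + g^3/2 - 38*g^2 + 105*g/2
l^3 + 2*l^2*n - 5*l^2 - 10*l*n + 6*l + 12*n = (l - 3)*(l - 2)*(l + 2*n)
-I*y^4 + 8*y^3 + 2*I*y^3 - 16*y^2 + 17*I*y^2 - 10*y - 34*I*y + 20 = (y - 2)*(y + 2*I)*(y + 5*I)*(-I*y + 1)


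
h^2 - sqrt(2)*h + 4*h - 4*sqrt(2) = (h + 4)*(h - sqrt(2))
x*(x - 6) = x^2 - 6*x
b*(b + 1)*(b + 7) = b^3 + 8*b^2 + 7*b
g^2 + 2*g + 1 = (g + 1)^2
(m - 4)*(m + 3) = m^2 - m - 12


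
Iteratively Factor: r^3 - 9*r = (r)*(r^2 - 9) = r*(r - 3)*(r + 3)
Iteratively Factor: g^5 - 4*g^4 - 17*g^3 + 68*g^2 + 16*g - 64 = (g - 4)*(g^4 - 17*g^2 + 16) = (g - 4)*(g + 1)*(g^3 - g^2 - 16*g + 16) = (g - 4)*(g + 1)*(g + 4)*(g^2 - 5*g + 4) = (g - 4)*(g - 1)*(g + 1)*(g + 4)*(g - 4)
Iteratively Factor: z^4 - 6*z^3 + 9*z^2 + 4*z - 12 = (z - 2)*(z^3 - 4*z^2 + z + 6) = (z - 2)*(z + 1)*(z^2 - 5*z + 6) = (z - 2)^2*(z + 1)*(z - 3)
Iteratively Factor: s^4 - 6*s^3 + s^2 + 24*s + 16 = (s + 1)*(s^3 - 7*s^2 + 8*s + 16) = (s - 4)*(s + 1)*(s^2 - 3*s - 4) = (s - 4)^2*(s + 1)*(s + 1)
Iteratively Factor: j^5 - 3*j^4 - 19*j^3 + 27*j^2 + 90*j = (j + 3)*(j^4 - 6*j^3 - j^2 + 30*j) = (j + 2)*(j + 3)*(j^3 - 8*j^2 + 15*j) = j*(j + 2)*(j + 3)*(j^2 - 8*j + 15) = j*(j - 5)*(j + 2)*(j + 3)*(j - 3)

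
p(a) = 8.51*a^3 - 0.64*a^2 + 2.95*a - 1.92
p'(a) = 25.53*a^2 - 1.28*a + 2.95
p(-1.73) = -53.00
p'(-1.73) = 81.57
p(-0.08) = -2.16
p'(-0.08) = 3.22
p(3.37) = 326.45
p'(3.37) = 288.58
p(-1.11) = -17.62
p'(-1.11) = 35.83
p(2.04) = 73.68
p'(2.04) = 106.58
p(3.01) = 233.24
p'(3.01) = 230.40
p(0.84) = 5.15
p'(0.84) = 19.89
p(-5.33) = -1324.40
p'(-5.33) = 735.05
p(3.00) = 230.94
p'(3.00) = 228.88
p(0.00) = -1.92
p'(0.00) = 2.95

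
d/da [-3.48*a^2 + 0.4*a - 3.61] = 0.4 - 6.96*a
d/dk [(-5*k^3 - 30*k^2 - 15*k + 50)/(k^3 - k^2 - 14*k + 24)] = 5*(7*k^4 + 34*k^3 - 21*k^2 - 268*k + 68)/(k^6 - 2*k^5 - 27*k^4 + 76*k^3 + 148*k^2 - 672*k + 576)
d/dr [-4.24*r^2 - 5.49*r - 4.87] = -8.48*r - 5.49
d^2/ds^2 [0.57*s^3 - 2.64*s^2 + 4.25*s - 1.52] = 3.42*s - 5.28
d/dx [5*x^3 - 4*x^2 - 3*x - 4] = 15*x^2 - 8*x - 3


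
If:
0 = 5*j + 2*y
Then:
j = -2*y/5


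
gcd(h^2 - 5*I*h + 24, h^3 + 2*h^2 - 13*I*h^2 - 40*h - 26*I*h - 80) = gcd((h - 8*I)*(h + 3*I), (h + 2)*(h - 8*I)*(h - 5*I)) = h - 8*I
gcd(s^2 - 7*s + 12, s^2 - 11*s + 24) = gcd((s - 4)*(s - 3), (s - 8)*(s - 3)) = s - 3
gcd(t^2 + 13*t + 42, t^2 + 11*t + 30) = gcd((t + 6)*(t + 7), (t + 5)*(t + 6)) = t + 6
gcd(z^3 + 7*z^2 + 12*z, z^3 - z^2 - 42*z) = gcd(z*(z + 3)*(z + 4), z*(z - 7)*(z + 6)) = z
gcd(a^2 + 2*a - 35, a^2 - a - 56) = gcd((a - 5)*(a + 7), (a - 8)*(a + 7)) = a + 7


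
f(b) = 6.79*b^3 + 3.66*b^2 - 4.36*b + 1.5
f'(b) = 20.37*b^2 + 7.32*b - 4.36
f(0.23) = 0.77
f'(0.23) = -1.60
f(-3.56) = -242.94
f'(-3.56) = 227.74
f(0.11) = 1.07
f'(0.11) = -3.31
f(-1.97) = -27.62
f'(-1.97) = 60.27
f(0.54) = 1.28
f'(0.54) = 5.53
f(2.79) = 165.29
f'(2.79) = 174.62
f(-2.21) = -44.28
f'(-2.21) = 78.95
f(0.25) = 0.74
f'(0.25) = -1.26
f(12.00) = 12209.34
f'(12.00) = 3016.76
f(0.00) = 1.50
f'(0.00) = -4.36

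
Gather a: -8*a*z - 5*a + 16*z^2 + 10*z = a*(-8*z - 5) + 16*z^2 + 10*z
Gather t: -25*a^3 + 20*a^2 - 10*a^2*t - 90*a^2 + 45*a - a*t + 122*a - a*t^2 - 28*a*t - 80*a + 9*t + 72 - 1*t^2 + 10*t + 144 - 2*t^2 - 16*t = -25*a^3 - 70*a^2 + 87*a + t^2*(-a - 3) + t*(-10*a^2 - 29*a + 3) + 216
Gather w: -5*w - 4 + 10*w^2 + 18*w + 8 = 10*w^2 + 13*w + 4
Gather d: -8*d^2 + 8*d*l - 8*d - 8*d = -8*d^2 + d*(8*l - 16)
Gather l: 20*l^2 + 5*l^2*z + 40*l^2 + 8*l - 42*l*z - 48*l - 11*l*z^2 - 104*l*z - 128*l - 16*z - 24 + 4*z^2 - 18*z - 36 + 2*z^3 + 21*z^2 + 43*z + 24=l^2*(5*z + 60) + l*(-11*z^2 - 146*z - 168) + 2*z^3 + 25*z^2 + 9*z - 36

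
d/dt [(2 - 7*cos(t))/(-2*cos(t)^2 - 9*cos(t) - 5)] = (14*cos(t)^2 - 8*cos(t) - 53)*sin(t)/(9*cos(t) + cos(2*t) + 6)^2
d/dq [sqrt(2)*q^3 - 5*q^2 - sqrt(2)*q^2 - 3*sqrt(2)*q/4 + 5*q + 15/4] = 3*sqrt(2)*q^2 - 10*q - 2*sqrt(2)*q - 3*sqrt(2)/4 + 5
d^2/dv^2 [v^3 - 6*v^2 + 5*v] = 6*v - 12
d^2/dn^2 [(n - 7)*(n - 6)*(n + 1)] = 6*n - 24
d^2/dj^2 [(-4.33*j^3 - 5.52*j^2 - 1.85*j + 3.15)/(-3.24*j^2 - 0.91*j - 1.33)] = (-23.855542*j^3 - 309.68175*j^2 - 57.600858*j + 36.981476)/(34.012224*j^6 + 28.658448*j^5 + 49.934556*j^4 + 24.281803*j^3 + 20.497827*j^2 + 4.829097*j + 2.352637)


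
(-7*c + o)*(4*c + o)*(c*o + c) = -28*c^3*o - 28*c^3 - 3*c^2*o^2 - 3*c^2*o + c*o^3 + c*o^2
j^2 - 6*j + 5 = (j - 5)*(j - 1)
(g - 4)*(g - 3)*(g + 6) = g^3 - g^2 - 30*g + 72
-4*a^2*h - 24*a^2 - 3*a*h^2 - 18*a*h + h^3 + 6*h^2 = (-4*a + h)*(a + h)*(h + 6)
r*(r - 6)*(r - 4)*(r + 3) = r^4 - 7*r^3 - 6*r^2 + 72*r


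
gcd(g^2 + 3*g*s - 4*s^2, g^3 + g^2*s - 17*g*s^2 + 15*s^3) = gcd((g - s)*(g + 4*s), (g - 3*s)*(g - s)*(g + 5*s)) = -g + s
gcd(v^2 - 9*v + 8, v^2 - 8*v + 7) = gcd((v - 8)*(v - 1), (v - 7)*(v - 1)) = v - 1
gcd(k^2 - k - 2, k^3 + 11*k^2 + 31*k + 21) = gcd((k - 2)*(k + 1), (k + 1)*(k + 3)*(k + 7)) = k + 1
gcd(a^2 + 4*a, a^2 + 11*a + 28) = a + 4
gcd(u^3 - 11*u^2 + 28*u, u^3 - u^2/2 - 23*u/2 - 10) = u - 4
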